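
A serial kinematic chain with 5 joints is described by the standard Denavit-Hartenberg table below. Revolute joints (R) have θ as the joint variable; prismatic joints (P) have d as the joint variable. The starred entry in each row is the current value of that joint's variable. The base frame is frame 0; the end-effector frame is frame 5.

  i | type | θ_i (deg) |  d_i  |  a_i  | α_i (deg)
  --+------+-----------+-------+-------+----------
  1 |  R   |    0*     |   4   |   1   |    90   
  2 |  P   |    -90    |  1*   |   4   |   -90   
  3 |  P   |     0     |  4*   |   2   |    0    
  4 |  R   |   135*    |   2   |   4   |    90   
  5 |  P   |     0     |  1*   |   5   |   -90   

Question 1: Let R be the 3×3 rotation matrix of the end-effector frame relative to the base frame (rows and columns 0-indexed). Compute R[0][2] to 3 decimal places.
1.000

End-effector z-axis (col 2 of R) = (1.0000,-0.0000,0.0000)
R[0][2] = 1.0000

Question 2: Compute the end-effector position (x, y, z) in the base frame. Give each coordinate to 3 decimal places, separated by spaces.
7.000 6.071 3.657

after link 1: o_1 = (1.0000, 0.0000, 4.0000)
after link 2: o_2 = (1.0000, -1.0000, 0.0000)
after link 3: o_3 = (5.0000, -1.0000, -2.0000)
after link 4: o_4 = (7.0000, 1.8284, 0.8284)
after link 5: o_5 = (7.0000, 6.0711, 3.6569)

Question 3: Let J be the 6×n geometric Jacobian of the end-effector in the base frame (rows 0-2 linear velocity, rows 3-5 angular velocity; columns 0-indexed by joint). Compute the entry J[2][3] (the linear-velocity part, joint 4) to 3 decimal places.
7.071

axis z_3 = (1.0000,-0.0000,0.0000); lever o_n−o_3 = (2.0000,7.0711,5.6569)
cross product → J_v[:, 3] = (-0.0000,-5.6569,7.0711)
J_ω[:, 3] = z_3
entry J[2][3] = 7.0711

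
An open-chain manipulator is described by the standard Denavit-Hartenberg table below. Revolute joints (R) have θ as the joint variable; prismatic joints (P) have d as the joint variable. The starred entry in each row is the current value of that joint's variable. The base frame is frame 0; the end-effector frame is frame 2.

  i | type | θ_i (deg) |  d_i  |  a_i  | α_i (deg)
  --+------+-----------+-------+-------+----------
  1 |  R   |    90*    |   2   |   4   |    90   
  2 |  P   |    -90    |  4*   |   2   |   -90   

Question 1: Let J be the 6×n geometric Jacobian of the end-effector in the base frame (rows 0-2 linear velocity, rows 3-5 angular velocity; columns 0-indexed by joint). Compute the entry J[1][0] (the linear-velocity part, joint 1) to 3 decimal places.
4.000

axis z_0 = ẑ; lever o_n−o_0 = (4.0000,4.0000,0.0000)
cross product → J_v[:, 0] = (-4.0000,4.0000,0.0000)
J_ω[:, 0] = z_0
entry J[1][0] = 4.0000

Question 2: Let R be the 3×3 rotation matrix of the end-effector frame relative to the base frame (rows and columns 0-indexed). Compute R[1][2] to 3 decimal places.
1.000

End-effector z-axis (col 2 of R) = (0.0000,1.0000,0.0000)
R[1][2] = 1.0000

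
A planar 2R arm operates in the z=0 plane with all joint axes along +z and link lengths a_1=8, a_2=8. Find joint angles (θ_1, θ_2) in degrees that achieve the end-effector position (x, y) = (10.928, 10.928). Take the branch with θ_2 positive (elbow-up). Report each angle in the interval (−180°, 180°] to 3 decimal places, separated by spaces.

cos θ_2 = (238.8424−8²−8²)/(2·8·8) = 0.8660; θ_2 = 30.0080° (elbow-up)
β = atan2(10.9280,10.9280) = 45.0000°; ψ = atan2(4.0010,14.9276) = 15.0040°
θ_1 = β − ψ = 29.9960°

29.996 30.008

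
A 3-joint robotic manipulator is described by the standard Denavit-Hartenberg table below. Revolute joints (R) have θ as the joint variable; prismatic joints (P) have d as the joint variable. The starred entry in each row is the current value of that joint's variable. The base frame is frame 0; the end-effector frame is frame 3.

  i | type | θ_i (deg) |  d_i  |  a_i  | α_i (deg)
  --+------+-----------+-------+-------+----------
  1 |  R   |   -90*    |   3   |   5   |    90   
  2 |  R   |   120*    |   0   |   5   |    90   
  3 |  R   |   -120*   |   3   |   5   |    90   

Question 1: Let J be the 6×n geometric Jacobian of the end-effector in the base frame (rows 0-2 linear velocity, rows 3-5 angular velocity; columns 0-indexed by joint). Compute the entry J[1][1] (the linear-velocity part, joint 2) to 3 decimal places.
3.665

axis z_1 = (-1.0000,-0.0000,0.0000); lever o_n−o_1 = (4.3301,-1.3481,3.6651)
cross product → J_v[:, 1] = (-0.0000,3.6651,1.3481)
J_ω[:, 1] = z_1
entry J[1][1] = 3.6651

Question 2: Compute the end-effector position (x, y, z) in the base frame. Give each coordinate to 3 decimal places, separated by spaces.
after link 1: o_1 = (0.0000, -5.0000, 3.0000)
after link 2: o_2 = (0.0000, -2.5000, 7.3301)
after link 3: o_3 = (4.3301, -6.3481, 6.6651)

4.330 -6.348 6.665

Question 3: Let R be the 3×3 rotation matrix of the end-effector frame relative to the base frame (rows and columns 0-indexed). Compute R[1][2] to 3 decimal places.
-0.433

End-effector z-axis (col 2 of R) = (-0.5000,-0.4330,-0.7500)
R[1][2] = -0.4330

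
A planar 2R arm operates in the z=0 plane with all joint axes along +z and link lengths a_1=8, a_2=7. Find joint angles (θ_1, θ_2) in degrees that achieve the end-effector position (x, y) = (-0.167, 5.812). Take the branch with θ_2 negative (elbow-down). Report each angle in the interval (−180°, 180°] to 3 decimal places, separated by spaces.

150.002 -134.998

cos θ_2 = (33.8072−8²−7²)/(2·8·7) = -0.7071; θ_2 = -134.9977° (elbow-down)
β = atan2(5.8120,-0.1670) = 91.6459°; ψ = atan2(-4.9499,3.0505) = -58.3562°
θ_1 = β − ψ = 150.0020°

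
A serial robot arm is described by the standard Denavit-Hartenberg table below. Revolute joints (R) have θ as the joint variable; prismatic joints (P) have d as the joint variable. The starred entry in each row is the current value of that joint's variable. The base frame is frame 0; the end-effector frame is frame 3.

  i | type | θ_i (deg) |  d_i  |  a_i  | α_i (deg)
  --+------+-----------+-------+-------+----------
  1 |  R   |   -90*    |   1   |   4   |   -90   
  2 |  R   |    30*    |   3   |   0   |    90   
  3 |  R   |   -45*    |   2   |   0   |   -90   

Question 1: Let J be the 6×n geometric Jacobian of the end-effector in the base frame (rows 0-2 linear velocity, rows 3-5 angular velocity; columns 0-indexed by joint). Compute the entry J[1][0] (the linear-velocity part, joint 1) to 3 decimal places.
3.000

axis z_0 = ẑ; lever o_n−o_0 = (3.0000,-5.0000,2.7321)
cross product → J_v[:, 0] = (5.0000,3.0000,-0.0000)
J_ω[:, 0] = z_0
entry J[1][0] = 3.0000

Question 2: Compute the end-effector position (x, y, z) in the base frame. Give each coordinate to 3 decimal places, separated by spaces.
after link 1: o_1 = (0.0000, -4.0000, 1.0000)
after link 2: o_2 = (3.0000, -4.0000, 1.0000)
after link 3: o_3 = (3.0000, -5.0000, 2.7321)

3.000 -5.000 2.732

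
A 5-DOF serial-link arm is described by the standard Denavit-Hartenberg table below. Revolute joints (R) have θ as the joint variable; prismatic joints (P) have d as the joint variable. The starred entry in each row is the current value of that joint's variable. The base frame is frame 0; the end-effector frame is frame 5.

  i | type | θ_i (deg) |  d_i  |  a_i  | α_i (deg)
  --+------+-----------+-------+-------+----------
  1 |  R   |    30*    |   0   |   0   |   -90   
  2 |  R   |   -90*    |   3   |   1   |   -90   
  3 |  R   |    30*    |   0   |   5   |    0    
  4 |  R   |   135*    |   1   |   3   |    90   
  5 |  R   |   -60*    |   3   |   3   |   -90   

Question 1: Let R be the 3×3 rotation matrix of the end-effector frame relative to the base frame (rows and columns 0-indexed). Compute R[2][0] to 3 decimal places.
End-effector x-axis (col 0 of R) = (-0.6853,-0.5451,-0.4830)
R[2][0] = -0.4830

-0.483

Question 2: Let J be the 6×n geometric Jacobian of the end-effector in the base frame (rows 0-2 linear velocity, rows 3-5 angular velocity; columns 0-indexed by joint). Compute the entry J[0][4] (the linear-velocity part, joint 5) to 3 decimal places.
1.635

axis z_4 = (0.4830,-0.8365,0.2588); lever o_n−o_4 = (-0.6070,-4.1448,-0.6724)
cross product → J_v[:, 4] = (1.6353,0.1677,-2.5095)
J_ω[:, 4] = z_4
entry J[0][4] = 1.6353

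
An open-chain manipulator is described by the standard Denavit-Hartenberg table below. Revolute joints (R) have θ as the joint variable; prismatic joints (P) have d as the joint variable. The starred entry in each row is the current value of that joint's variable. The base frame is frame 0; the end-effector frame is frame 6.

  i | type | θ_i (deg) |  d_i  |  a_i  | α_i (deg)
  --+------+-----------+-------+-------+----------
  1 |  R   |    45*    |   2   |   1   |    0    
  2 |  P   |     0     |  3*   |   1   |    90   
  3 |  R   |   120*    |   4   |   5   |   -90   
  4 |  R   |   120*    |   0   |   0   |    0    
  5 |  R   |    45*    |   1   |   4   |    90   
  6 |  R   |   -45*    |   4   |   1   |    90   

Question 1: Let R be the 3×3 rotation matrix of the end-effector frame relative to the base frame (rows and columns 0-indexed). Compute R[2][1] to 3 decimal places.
End-effector y-axis (col 1 of R) = (-0.7745,0.5915,0.2241)
R[2][1] = 0.2241

0.224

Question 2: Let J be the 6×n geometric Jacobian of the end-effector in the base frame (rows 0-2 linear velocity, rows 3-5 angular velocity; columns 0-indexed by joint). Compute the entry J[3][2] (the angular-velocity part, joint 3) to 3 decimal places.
0.707

axis z_2 = (0.7071,-0.7071,0.0000); lever o_n−o_2 = (-1.4707,0.0594,1.1427)
cross product → J_v[:, 2] = (-0.8080,-0.8080,-0.9979)
J_ω[:, 2] = z_2
entry J[3][2] = 0.7071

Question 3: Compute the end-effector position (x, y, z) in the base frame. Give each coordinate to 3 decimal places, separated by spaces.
-0.057 1.474 6.143

after link 1: o_1 = (0.7071, 0.7071, 2.0000)
after link 2: o_2 = (1.4142, 1.4142, 5.0000)
after link 3: o_3 = (2.4749, -3.1820, 9.3301)
after link 4: o_4 = (2.4749, -3.1820, 9.3301)
after link 5: o_5 = (2.4965, -1.6963, 5.4841)
after link 6: o_6 = (-0.0565, 1.4737, 6.1427)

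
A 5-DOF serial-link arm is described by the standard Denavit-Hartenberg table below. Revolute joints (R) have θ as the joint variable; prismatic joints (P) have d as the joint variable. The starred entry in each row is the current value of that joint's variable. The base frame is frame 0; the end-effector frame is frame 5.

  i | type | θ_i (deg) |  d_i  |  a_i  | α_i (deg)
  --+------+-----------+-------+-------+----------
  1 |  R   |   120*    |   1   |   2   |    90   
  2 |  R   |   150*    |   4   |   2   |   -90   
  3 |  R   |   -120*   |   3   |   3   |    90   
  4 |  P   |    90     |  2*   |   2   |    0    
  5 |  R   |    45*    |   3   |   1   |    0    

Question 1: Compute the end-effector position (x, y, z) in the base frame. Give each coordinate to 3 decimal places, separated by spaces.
after link 1: o_1 = (-1.0000, 1.7321, 1.0000)
after link 2: o_2 = (3.3301, 2.2321, 2.0000)
after link 3: o_3 = (5.6806, 3.3571, -1.3481)
after link 4: o_4 = (4.5646, 3.2901, -3.9462)
after link 5: o_5 = (1.9401, 3.6111, -5.6808)

1.940 3.611 -5.681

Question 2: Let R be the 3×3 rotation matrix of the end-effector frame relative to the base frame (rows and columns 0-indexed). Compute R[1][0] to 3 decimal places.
End-effector x-axis (col 0 of R) = (-0.2005,-0.8775,-0.4356)
R[1][0] = -0.8775

-0.878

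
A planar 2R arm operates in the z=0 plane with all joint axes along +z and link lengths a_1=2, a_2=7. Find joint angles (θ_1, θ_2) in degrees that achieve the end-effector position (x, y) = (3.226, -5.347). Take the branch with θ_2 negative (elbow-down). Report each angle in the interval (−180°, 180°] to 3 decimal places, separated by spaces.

cos θ_2 = (38.9975−2²−7²)/(2·2·7) = -0.5001; θ_2 = -120.0059° (elbow-down)
β = atan2(-5.3470,3.2260) = -58.8962°; ψ = atan2(-6.0618,-1.5006) = -103.9043°
θ_1 = β − ψ = 45.0081°

45.008 -120.006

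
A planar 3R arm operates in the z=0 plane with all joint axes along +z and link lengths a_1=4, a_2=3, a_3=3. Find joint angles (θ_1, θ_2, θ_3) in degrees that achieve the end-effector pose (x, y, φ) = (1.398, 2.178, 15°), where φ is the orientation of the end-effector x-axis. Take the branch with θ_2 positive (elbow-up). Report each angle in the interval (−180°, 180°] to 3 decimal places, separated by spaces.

wrist centre = target − a_3·(cos φ, sin φ) = (-1.4998, 1.4015)
cos θ_2 = (4.2137−4²−3²)/(2·4·3) = -0.8661; θ_2 = 150.0083° (elbow-up)
β = atan2(1.4015,-1.4998) = 136.9392°; ψ = atan2(1.4996,1.4017) = 46.9329°
θ_1 = β − ψ = 90.0063°
θ_3 = φ − θ_1 − θ_2 = 134.9854° (wrapped to (-180°,180°])

90.006 150.008 134.985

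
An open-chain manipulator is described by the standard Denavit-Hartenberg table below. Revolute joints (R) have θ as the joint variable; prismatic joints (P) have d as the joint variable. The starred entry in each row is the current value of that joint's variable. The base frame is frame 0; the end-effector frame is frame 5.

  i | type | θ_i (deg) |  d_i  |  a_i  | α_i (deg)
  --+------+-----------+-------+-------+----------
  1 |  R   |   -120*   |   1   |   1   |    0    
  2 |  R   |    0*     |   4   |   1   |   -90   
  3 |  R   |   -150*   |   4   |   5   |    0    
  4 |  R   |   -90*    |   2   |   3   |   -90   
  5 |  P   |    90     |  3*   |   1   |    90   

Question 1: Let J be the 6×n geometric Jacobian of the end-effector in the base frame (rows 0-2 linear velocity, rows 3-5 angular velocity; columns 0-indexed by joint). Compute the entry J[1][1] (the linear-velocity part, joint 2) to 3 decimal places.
8.044

axis z_1 = (0.0000,0.0000,1.0000); lever o_n−o_1 = (8.0442,3.9330,5.4019)
cross product → J_v[:, 1] = (-3.9330,8.0442,0.0000)
J_ω[:, 1] = z_1
entry J[1][1] = 8.0442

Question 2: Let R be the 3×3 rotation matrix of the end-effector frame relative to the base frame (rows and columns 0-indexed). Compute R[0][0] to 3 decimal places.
End-effector x-axis (col 0 of R) = (-0.8660,0.5000,-0.0000)
R[0][0] = -0.8660

-0.866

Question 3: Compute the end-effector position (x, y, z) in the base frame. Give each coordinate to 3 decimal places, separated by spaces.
7.544 3.067 6.402

after link 1: o_1 = (-0.5000, -0.8660, 1.0000)
after link 2: o_2 = (-1.0000, -1.7321, 5.0000)
after link 3: o_3 = (4.6292, 0.0179, 7.5000)
after link 4: o_4 = (7.1112, 0.3170, 4.9019)
after link 5: o_5 = (7.5442, 3.0670, 6.4019)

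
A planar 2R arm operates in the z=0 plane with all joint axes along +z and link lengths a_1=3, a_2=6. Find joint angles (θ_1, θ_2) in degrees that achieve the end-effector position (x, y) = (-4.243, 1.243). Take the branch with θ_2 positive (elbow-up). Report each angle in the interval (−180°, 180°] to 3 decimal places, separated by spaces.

cos θ_2 = (19.5481−3²−6²)/(2·3·6) = -0.7070; θ_2 = 134.9911° (elbow-up)
β = atan2(1.2430,-4.2430) = 163.6719°; ψ = atan2(4.2433,-1.2420) = 106.3144°
θ_1 = β − ψ = 57.3575°

57.358 134.991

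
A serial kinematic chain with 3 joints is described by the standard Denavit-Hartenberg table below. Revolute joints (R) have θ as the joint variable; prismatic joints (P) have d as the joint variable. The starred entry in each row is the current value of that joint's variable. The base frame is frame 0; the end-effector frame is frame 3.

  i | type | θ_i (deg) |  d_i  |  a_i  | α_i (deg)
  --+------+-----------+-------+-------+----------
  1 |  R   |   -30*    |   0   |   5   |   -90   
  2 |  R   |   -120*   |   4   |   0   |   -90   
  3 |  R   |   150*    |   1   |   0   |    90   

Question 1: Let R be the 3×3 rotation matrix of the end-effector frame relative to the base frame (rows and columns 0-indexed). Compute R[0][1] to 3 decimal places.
0.750

End-effector y-axis (col 1 of R) = (0.7500,-0.4330,0.5000)
R[0][1] = 0.7500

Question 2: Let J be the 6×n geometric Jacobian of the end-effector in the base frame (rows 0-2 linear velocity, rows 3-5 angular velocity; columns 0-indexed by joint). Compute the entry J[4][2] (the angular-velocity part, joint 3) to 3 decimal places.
axis z_2 = (0.7500,-0.4330,0.5000); lever o_n−o_2 = (0.7500,-0.4330,0.5000)
cross product → J_v[:, 2] = (0.0000,-0.0000,0.0000)
J_ω[:, 2] = z_2
entry J[4][2] = -0.4330

-0.433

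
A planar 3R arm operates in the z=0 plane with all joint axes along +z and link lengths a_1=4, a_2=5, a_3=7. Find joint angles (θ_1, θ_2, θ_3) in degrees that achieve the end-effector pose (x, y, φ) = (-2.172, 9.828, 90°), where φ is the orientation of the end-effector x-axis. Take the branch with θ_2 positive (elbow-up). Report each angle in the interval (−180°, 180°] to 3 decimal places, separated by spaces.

wrist centre = target − a_3·(cos φ, sin φ) = (-2.1720, 2.8280)
cos θ_2 = (12.7152−4²−5²)/(2·4·5) = -0.7071; θ_2 = 135.0011° (elbow-up)
β = atan2(2.8280,-2.1720) = 127.5255°; ψ = atan2(3.5355,0.4644) = 82.5168°
θ_1 = β − ψ = 45.0087°
θ_3 = φ − θ_1 − θ_2 = -90.0098° (wrapped to (-180°,180°])

45.009 135.001 -90.010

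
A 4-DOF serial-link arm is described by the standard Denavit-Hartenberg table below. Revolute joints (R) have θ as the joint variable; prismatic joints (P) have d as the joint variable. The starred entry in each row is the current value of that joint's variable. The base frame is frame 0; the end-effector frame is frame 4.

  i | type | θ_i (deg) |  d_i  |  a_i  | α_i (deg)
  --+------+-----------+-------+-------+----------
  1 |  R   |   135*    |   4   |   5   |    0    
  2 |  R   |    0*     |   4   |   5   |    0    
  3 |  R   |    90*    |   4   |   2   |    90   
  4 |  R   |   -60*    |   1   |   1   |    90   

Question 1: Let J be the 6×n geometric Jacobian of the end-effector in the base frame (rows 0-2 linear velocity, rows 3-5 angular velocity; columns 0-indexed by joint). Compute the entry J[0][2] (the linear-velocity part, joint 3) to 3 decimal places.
axis z_2 = (0.0000,0.0000,1.0000); lever o_n−o_2 = (-2.4749,-1.0607,3.1340)
cross product → J_v[:, 2] = (1.0607,-2.4749,0.0000)
J_ω[:, 2] = z_2
entry J[0][2] = 1.0607

1.061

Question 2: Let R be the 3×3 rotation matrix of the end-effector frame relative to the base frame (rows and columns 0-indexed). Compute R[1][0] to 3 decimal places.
End-effector x-axis (col 0 of R) = (-0.3536,-0.3536,-0.8660)
R[1][0] = -0.3536

-0.354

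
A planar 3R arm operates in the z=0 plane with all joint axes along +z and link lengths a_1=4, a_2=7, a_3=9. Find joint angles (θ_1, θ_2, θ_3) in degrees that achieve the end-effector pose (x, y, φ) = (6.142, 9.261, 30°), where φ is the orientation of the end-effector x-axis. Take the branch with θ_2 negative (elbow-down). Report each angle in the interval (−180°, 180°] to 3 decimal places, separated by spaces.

wrist centre = target − a_3·(cos φ, sin φ) = (-1.6522, 4.7610)
cos θ_2 = (25.3970−4²−7²)/(2·4·7) = -0.7072; θ_2 = -135.0073° (elbow-down)
β = atan2(4.7610,-1.6522) = 109.1385°; ψ = atan2(-4.9491,-0.9504) = -100.8702°
θ_1 = β − ψ = 210.0087°
θ_3 = φ − θ_1 − θ_2 = -45.0014° (wrapped to (-180°,180°])

-149.991 -135.007 -45.001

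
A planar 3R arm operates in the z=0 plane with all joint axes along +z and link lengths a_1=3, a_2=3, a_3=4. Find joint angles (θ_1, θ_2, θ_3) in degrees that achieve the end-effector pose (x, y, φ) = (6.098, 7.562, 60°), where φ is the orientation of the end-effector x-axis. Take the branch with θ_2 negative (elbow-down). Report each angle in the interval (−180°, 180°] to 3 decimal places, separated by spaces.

wrist centre = target − a_3·(cos φ, sin φ) = (4.0980, 4.0979)
cos θ_2 = (33.5864−3²−3²)/(2·3·3) = 0.8659; θ_2 = -30.0133° (elbow-down)
β = atan2(4.0979,4.0980) = 44.9993°; ψ = atan2(-1.5006,5.5977) = -15.0066°
θ_1 = β − ψ = 60.0059°
θ_3 = φ − θ_1 − θ_2 = 30.0073° (wrapped to (-180°,180°])

60.006 -30.013 30.007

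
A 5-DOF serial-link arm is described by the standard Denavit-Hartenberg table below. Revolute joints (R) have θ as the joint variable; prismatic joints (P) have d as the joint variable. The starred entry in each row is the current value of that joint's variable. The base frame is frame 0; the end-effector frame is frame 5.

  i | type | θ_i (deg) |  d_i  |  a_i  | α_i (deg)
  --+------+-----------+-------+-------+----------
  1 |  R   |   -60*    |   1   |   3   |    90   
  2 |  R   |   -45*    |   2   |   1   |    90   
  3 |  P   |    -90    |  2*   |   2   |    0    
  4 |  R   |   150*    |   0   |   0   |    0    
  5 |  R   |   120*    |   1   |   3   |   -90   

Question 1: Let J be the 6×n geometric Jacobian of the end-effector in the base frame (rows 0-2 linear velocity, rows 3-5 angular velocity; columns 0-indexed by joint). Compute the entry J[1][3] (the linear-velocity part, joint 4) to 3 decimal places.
axis z_3 = (-0.3536,0.6124,-0.7071); lever o_n−o_3 = (-1.4142,2.4495,1.4142)
cross product → J_v[:, 3] = (2.5981,1.5000,0.0000)
J_ω[:, 3] = z_3
entry J[1][3] = 1.5000

1.500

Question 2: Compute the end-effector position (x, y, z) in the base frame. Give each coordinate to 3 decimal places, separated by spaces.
after link 1: o_1 = (1.5000, -2.5981, 1.0000)
after link 2: o_2 = (0.1215, -4.2104, 0.2929)
after link 3: o_3 = (1.1464, -1.9857, -1.1213)
after link 4: o_4 = (1.1464, -1.9857, -1.1213)
after link 5: o_5 = (-0.2678, 0.4638, 0.2929)

-0.268 0.464 0.293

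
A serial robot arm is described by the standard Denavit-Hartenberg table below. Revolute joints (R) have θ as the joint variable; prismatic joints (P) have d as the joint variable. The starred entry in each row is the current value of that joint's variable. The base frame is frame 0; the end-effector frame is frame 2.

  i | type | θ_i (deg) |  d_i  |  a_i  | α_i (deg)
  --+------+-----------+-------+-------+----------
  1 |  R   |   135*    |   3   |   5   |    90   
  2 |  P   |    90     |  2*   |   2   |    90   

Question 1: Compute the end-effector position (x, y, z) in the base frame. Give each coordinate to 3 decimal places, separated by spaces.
-2.121 4.950 5.000

after link 1: o_1 = (-3.5355, 3.5355, 3.0000)
after link 2: o_2 = (-2.1213, 4.9497, 5.0000)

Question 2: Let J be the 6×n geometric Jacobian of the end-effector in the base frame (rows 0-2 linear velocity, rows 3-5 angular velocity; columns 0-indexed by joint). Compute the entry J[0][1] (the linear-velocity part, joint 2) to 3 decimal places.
0.707

prismatic axis z_1 = (0.7071,0.7071,0.0000)
J_v[:, 1] = z_1; J_ω[:, 1] = (0,0,0)
entry J[0][1] = 0.7071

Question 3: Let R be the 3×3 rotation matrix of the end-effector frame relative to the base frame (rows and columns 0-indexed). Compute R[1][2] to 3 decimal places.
End-effector z-axis (col 2 of R) = (-0.7071,0.7071,-0.0000)
R[1][2] = 0.7071

0.707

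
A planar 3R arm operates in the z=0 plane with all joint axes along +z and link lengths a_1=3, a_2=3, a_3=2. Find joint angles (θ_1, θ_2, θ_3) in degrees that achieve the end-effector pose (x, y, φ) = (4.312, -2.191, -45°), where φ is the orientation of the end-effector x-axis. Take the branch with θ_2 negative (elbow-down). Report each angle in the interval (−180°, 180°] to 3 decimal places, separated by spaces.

44.993 -119.998 30.005

wrist centre = target − a_3·(cos φ, sin φ) = (2.8978, -0.7768)
cos θ_2 = (9.0006−3²−3²)/(2·3·3) = -0.5000; θ_2 = -119.9979° (elbow-down)
β = atan2(-0.7768,2.8978) = -15.0060°; ψ = atan2(-2.5981,1.5001) = -59.9990°
θ_1 = β − ψ = 44.9929°
θ_3 = φ − θ_1 − θ_2 = 30.0050° (wrapped to (-180°,180°])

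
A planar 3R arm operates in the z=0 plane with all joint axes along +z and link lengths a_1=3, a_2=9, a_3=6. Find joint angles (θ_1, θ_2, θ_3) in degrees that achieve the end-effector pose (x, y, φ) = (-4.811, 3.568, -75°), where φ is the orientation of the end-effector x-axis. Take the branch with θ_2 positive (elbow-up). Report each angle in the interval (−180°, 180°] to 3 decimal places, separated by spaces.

89.991 45.012 149.996

wrist centre = target − a_3·(cos φ, sin φ) = (-6.3639, 9.3636)
cos θ_2 = (128.1756−3²−9²)/(2·3·9) = 0.7070; θ_2 = 45.0123° (elbow-up)
β = atan2(9.3636,-6.3639) = 124.2019°; ψ = atan2(6.3653,9.3626) = 34.2105°
θ_1 = β − ψ = 89.9914°
θ_3 = φ − θ_1 − θ_2 = 149.9963° (wrapped to (-180°,180°])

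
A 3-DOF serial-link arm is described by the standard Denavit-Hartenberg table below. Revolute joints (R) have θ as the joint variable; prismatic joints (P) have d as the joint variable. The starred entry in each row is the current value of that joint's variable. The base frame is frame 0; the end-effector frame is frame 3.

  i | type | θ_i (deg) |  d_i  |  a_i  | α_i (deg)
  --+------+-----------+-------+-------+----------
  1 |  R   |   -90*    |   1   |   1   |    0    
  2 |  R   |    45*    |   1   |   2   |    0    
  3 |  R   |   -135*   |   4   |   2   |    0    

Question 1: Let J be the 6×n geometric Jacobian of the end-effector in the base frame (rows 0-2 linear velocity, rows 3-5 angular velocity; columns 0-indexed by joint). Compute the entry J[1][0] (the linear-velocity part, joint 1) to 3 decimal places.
axis z_0 = ẑ; lever o_n−o_0 = (-0.5858,-2.4142,6.0000)
cross product → J_v[:, 0] = (2.4142,-0.5858,0.0000)
J_ω[:, 0] = z_0
entry J[1][0] = -0.5858

-0.586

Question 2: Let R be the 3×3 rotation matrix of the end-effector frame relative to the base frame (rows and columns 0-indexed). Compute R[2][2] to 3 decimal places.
End-effector z-axis (col 2 of R) = (0.0000,0.0000,1.0000)
R[2][2] = 1.0000

1.000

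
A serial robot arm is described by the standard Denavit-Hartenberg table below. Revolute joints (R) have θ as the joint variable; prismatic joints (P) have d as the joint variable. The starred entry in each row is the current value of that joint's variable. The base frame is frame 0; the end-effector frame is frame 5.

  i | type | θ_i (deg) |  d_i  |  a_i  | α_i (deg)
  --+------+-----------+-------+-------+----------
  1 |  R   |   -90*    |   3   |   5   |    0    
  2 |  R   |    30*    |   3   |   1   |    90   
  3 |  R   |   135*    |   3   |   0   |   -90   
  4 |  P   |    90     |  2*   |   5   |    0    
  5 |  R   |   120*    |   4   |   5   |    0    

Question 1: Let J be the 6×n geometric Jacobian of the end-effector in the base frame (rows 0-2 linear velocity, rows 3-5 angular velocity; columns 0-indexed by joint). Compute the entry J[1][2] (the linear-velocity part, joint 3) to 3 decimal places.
-6.326

axis z_2 = (-0.8660,-0.5000,0.0000); lever o_n−o_2 = (-1.0234,0.7726,-7.3045)
cross product → J_v[:, 2] = (3.6523,-6.3259,-1.1808)
J_ω[:, 2] = z_2
entry J[1][2] = -6.3259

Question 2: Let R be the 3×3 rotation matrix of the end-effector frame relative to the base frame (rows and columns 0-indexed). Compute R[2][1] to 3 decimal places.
0.354

End-effector y-axis (col 1 of R) = (-0.9268,-0.1268,0.3536)
R[2][1] = 0.3536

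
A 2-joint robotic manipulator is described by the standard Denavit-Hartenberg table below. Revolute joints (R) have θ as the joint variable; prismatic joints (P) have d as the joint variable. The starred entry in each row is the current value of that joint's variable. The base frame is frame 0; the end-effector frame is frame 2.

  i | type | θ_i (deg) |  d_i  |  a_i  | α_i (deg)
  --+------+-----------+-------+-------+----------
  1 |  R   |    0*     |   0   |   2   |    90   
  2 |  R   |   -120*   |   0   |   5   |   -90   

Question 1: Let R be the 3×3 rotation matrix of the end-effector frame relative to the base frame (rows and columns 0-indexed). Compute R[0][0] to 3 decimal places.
End-effector x-axis (col 0 of R) = (-0.5000,-0.0000,-0.8660)
R[0][0] = -0.5000

-0.500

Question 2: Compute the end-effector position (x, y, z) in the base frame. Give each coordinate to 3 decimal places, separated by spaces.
after link 1: o_1 = (2.0000, 0.0000, 0.0000)
after link 2: o_2 = (-0.5000, -0.0000, -4.3301)

-0.500 -0.000 -4.330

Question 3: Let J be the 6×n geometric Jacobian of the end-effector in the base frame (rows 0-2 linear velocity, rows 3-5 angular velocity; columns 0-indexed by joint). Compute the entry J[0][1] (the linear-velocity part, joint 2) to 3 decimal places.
4.330

axis z_1 = (0.0000,-1.0000,0.0000); lever o_n−o_1 = (-2.5000,-0.0000,-4.3301)
cross product → J_v[:, 1] = (4.3301,-0.0000,-2.5000)
J_ω[:, 1] = z_1
entry J[0][1] = 4.3301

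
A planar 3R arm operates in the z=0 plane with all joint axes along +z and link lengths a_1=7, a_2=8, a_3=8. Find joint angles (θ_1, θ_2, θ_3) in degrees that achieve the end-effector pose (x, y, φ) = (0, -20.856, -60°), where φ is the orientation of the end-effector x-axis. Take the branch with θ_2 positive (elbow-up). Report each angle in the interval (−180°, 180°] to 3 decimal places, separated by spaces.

-122.053 30.012 32.042

wrist centre = target − a_3·(cos φ, sin φ) = (-4.0000, -13.9278)
cos θ_2 = (209.9835−7²−8²)/(2·7·8) = 0.8659; θ_2 = 30.0116° (elbow-up)
β = atan2(-13.9278,-4.0000) = -106.0238°; ψ = atan2(4.0014,13.9274) = 16.0296°
θ_1 = β − ψ = -122.0534°
θ_3 = φ − θ_1 − θ_2 = 32.0418° (wrapped to (-180°,180°])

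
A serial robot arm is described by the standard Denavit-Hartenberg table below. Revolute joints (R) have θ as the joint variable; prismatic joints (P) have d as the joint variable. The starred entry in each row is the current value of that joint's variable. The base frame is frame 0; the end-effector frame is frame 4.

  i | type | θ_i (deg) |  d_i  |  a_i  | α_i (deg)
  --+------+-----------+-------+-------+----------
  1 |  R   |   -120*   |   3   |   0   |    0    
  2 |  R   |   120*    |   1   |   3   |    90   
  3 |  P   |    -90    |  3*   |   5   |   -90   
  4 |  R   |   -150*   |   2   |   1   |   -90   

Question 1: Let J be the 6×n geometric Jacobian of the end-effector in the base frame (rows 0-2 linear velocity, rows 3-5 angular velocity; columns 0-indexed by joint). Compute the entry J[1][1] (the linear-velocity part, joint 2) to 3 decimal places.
axis z_1 = (0.0000,0.0000,1.0000); lever o_n−o_1 = (5.0000,-3.5000,-3.1340)
cross product → J_v[:, 1] = (3.5000,5.0000,-0.0000)
J_ω[:, 1] = z_1
entry J[1][1] = 5.0000

5.000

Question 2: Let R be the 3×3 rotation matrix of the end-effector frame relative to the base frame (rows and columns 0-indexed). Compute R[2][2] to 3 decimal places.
-0.500

End-effector z-axis (col 2 of R) = (0.0000,-0.8660,-0.5000)
R[2][2] = -0.5000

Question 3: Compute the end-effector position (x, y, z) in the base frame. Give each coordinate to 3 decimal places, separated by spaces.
after link 1: o_1 = (0.0000, 0.0000, 3.0000)
after link 2: o_2 = (3.0000, 0.0000, 4.0000)
after link 3: o_3 = (3.0000, -3.0000, -1.0000)
after link 4: o_4 = (5.0000, -3.5000, -0.1340)

5.000 -3.500 -0.134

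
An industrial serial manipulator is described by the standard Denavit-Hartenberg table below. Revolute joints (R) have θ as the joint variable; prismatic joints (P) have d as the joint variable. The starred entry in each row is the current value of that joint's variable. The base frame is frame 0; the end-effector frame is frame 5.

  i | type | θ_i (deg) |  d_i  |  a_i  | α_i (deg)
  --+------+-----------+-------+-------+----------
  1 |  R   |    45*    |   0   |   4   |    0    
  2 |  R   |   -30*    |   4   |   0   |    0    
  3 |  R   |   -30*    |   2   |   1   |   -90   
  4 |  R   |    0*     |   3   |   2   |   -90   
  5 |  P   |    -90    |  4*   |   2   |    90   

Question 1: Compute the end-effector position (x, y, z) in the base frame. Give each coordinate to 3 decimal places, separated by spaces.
7.020 6.882 2.000

after link 1: o_1 = (2.8284, 2.8284, 0.0000)
after link 2: o_2 = (2.8284, 2.8284, 4.0000)
after link 3: o_3 = (3.7944, 2.5696, 6.0000)
after link 4: o_4 = (6.5027, 4.9497, 6.0000)
after link 5: o_5 = (7.0203, 6.8816, 2.0000)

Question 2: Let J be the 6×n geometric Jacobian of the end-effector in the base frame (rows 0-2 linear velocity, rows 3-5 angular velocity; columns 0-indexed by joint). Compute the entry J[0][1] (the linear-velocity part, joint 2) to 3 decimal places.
axis z_1 = (0.0000,0.0000,1.0000); lever o_n−o_1 = (4.1919,4.0532,2.0000)
cross product → J_v[:, 1] = (-4.0532,4.1919,0.0000)
J_ω[:, 1] = z_1
entry J[0][1] = -4.0532

-4.053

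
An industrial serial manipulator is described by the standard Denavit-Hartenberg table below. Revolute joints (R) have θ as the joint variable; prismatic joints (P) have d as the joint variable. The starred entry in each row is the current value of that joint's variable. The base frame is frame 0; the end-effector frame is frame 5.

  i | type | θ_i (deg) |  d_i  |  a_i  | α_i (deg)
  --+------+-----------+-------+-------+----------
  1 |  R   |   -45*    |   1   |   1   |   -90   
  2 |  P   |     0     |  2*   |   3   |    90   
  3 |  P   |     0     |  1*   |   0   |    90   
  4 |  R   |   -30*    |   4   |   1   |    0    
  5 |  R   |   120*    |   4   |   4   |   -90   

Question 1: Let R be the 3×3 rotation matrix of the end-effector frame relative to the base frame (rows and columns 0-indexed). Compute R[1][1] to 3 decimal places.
End-effector y-axis (col 1 of R) = (0.7071,0.7071,-0.0000)
R[1][1] = 0.7071

0.707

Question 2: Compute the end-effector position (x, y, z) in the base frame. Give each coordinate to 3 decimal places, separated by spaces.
after link 1: o_1 = (0.7071, -0.7071, 1.0000)
after link 2: o_2 = (4.2426, -1.4142, 1.0000)
after link 3: o_3 = (4.2426, -1.4142, 2.0000)
after link 4: o_4 = (2.0266, -4.8550, 1.5000)
after link 5: o_5 = (-0.8018, -7.6834, 5.5000)

-0.802 -7.683 5.500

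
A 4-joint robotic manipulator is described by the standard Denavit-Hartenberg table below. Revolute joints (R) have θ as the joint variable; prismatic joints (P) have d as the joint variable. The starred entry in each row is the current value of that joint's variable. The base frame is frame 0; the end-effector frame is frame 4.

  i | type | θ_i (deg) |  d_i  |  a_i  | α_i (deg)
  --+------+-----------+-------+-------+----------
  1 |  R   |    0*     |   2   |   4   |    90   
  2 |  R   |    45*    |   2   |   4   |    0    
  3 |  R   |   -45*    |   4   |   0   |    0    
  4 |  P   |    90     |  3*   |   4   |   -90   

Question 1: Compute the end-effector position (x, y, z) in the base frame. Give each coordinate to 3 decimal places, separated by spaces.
after link 1: o_1 = (4.0000, 0.0000, 2.0000)
after link 2: o_2 = (6.8284, -2.0000, 4.8284)
after link 3: o_3 = (6.8284, -6.0000, 4.8284)
after link 4: o_4 = (6.8284, -9.0000, 8.8284)

6.828 -9.000 8.828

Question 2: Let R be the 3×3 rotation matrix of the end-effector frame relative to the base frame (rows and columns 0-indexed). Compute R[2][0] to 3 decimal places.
End-effector x-axis (col 0 of R) = (0.0000,0.0000,1.0000)
R[2][0] = 1.0000

1.000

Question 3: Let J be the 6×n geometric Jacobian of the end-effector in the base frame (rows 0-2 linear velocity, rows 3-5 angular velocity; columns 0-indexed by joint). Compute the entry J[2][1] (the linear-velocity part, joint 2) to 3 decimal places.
2.828

axis z_1 = (0.0000,-1.0000,0.0000); lever o_n−o_1 = (2.8284,-9.0000,6.8284)
cross product → J_v[:, 1] = (-6.8284,0.0000,2.8284)
J_ω[:, 1] = z_1
entry J[2][1] = 2.8284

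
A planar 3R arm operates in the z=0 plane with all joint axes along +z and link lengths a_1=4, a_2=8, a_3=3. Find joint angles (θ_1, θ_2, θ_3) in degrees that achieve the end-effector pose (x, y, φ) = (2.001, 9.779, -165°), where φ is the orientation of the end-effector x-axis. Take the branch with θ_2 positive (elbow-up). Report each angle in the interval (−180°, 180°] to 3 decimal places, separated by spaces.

44.988 30.018 119.994

wrist centre = target − a_3·(cos φ, sin φ) = (4.8988, 10.5555)
cos θ_2 = (135.4157−4²−8²)/(2·4·8) = 0.8659; θ_2 = 30.0178° (elbow-up)
β = atan2(10.5555,4.8988) = 65.1040°; ψ = atan2(4.0021,10.9270) = 20.1159°
θ_1 = β − ψ = 44.9881°
θ_3 = φ − θ_1 − θ_2 = 119.9941° (wrapped to (-180°,180°])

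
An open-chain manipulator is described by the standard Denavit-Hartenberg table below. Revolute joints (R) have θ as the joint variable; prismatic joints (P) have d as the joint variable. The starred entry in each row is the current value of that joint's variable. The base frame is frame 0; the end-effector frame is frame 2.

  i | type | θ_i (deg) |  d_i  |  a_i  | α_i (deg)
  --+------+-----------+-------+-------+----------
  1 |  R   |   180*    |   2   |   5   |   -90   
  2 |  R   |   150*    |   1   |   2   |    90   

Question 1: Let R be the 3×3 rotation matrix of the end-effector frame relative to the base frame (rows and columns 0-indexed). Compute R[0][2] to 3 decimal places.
End-effector z-axis (col 2 of R) = (-0.5000,-0.0000,-0.8660)
R[0][2] = -0.5000

-0.500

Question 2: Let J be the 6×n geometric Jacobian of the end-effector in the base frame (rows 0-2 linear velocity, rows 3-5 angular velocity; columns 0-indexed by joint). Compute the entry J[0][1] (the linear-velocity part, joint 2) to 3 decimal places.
axis z_1 = (-0.0000,-1.0000,0.0000); lever o_n−o_1 = (1.7321,-1.0000,-1.0000)
cross product → J_v[:, 1] = (1.0000,-0.0000,1.7321)
J_ω[:, 1] = z_1
entry J[0][1] = 1.0000

1.000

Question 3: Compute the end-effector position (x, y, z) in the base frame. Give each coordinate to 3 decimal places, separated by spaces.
after link 1: o_1 = (-5.0000, 0.0000, 2.0000)
after link 2: o_2 = (-3.2679, -1.0000, 1.0000)

-3.268 -1.000 1.000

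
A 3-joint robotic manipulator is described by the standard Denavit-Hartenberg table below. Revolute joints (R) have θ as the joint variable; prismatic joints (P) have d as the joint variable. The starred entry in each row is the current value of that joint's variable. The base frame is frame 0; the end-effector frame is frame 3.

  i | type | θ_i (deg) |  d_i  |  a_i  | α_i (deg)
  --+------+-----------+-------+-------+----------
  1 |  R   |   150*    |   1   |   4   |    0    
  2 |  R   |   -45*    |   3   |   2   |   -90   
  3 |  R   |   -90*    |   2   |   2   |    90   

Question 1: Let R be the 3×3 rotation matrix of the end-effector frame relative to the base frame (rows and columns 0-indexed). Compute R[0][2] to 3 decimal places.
End-effector z-axis (col 2 of R) = (0.2588,-0.9659,0.0000)
R[0][2] = 0.2588

0.259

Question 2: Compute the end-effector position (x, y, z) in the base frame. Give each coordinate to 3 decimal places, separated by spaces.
after link 1: o_1 = (-3.4641, 2.0000, 1.0000)
after link 2: o_2 = (-3.9817, 3.9319, 4.0000)
after link 3: o_3 = (-5.9136, 3.4142, 6.0000)

-5.914 3.414 6.000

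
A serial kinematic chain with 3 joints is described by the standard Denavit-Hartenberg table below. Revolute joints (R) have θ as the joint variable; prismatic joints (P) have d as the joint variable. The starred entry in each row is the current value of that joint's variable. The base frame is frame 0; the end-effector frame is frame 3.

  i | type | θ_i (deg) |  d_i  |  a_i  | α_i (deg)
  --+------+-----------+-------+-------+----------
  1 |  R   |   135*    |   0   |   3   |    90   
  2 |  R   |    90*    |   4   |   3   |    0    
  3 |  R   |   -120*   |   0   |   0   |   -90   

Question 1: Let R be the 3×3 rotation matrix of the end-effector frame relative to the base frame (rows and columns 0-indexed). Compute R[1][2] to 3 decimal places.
0.354

End-effector z-axis (col 2 of R) = (-0.3536,0.3536,0.8660)
R[1][2] = 0.3536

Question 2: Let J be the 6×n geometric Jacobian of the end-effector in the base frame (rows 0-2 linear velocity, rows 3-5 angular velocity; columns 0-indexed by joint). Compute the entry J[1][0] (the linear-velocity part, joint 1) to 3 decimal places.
0.707

axis z_0 = ẑ; lever o_n−o_0 = (0.7071,4.9497,3.0000)
cross product → J_v[:, 0] = (-4.9497,0.7071,0.0000)
J_ω[:, 0] = z_0
entry J[1][0] = 0.7071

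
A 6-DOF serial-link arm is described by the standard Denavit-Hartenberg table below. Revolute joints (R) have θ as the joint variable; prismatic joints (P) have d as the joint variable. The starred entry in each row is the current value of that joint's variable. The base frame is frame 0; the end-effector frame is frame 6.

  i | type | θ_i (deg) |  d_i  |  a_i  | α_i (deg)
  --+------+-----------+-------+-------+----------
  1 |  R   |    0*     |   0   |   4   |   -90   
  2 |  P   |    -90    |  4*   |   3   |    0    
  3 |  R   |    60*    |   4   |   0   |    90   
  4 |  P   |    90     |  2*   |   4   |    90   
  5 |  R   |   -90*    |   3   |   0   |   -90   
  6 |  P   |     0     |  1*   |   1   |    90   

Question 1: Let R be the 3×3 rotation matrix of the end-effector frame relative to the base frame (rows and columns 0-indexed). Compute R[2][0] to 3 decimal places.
-0.866

End-effector x-axis (col 0 of R) = (0.5000,0.0000,-0.8660)
R[2][0] = -0.8660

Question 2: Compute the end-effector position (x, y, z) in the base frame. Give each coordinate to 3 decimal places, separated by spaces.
6.098 13.000 5.366

after link 1: o_1 = (4.0000, 0.0000, 0.0000)
after link 2: o_2 = (4.0000, 4.0000, 3.0000)
after link 3: o_3 = (4.0000, 8.0000, 3.0000)
after link 4: o_4 = (3.0000, 12.0000, 4.7321)
after link 5: o_5 = (5.5981, 12.0000, 6.2321)
after link 6: o_6 = (6.0981, 13.0000, 5.3660)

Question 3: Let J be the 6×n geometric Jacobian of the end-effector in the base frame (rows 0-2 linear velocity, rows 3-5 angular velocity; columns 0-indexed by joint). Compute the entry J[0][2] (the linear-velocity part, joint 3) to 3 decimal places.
axis z_2 = (0.0000,1.0000,0.0000); lever o_n−o_2 = (2.0981,9.0000,2.3660)
cross product → J_v[:, 2] = (2.3660,0.0000,-2.0981)
J_ω[:, 2] = z_2
entry J[0][2] = 2.3660

2.366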